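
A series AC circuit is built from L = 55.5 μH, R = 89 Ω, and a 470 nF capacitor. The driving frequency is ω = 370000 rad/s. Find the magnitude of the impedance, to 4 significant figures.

90.22 Ω

X_L = ωL = 20.54 Ω
X_C = 1/(ωC) = 5.750 Ω
Net reactance X = X_L − X_C = 14.78 Ω
Z = 89.00 + j14.78 Ω
|Z| = √(89.00² + 14.78²) = 90.22 Ω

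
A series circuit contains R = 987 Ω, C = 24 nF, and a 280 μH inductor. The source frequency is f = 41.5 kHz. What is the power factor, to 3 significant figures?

ω = 2πf = 260800 rad/s
X_L = ωL = 73.0 Ω
X_C = 1/(ωC) = 160 Ω
Net reactance X = X_L − X_C = -86.8 Ω
Z = 987 − j86.8 Ω
|Z| = √(987² + 86.8²) = 991 Ω
∠Z = arctan(-86.8/987) = -5.02°
cos φ = cos(-5.02°) = 0.996

0.996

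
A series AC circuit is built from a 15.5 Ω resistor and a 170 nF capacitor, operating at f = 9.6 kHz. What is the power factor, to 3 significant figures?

0.157

ω = 2πf = 60320 rad/s
X_C = 1/(ωC) = 97.5 Ω
Z = 15.5 − j97.5 Ω
|Z| = √(15.5² + 97.5²) = 98.7 Ω
∠Z = arctan(-97.5/15.5) = -81.0°
cos φ = cos(-81.0°) = 0.157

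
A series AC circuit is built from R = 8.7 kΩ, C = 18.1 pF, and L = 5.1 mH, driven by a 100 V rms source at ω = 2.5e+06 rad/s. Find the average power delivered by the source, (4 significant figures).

533.4 mW

X_L = ωL = 12750 Ω
X_C = 1/(ωC) = 22100 Ω
Net reactance X = X_L − X_C = -9349 Ω
Z = 8700 − j9349 Ω
|Z| = √(8700² + 9349²) = 12770 Ω
∠Z = arctan(-9349/8700) = -47.06°
I = V/|Z| = 7.830 mA
P = VI cos φ = 100 × 0.007830 × cos(-47.06°) = 533.4 mW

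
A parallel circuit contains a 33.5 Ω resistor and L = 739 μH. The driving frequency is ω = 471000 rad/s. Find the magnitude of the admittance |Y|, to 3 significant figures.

X_L = ωL = 348 Ω
Parallel: admittances add. Y = 1/R + 1/(jωL)
Y = (0.0299 − j0.00287) S
|Y| = 0.0300 S → |Z| = 1/|Y| = 33.3 Ω, ∠Z = −∠Y = 5.50°

30.0 mS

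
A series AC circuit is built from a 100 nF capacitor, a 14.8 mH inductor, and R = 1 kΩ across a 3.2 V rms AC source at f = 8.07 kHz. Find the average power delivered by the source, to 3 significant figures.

7.84 mW

ω = 2πf = 50710 rad/s
X_L = ωL = 750 Ω
X_C = 1/(ωC) = 197 Ω
Net reactance X = X_L − X_C = 553 Ω
Z = 1000 + j553 Ω
|Z| = √(1000² + 553²) = 1140 Ω
∠Z = arctan(553/1000) = 29.0°
I = V/|Z| = 2.80 mA
P = VI cos φ = 3.2 × 0.00280 × cos(29.0°) = 7.84 mW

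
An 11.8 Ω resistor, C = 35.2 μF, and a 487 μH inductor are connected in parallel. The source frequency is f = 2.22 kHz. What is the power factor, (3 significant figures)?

0.239

ω = 2πf = 13950 rad/s
X_L = ωL = 6.79 Ω
X_C = 1/(ωC) = 2.04 Ω
Parallel: admittances add. Y = 1/R + 1/(jωL) + jωC
Y = (0.0847 + j0.344) S
|Y| = 0.354 S → |Z| = 1/|Y| = 2.82 Ω, ∠Z = −∠Y = -76.2°
cos φ = cos(-76.2°) = 0.239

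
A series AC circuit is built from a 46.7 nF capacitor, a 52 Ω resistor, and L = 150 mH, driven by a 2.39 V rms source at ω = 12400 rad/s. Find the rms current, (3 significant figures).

X_L = ωL = 1860 Ω
X_C = 1/(ωC) = 1730 Ω
Net reactance X = X_L − X_C = 133 Ω
Z = 52.0 + j133 Ω
|Z| = √(52.0² + 133²) = 143 Ω
I = V/|Z| = 2.39/143 = 16.7 mA

16.7 mA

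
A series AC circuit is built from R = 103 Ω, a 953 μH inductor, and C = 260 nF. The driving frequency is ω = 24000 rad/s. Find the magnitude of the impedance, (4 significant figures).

171.7 Ω

X_L = ωL = 22.87 Ω
X_C = 1/(ωC) = 160.3 Ω
Net reactance X = X_L − X_C = -137.4 Ω
Z = 103.0 − j137.4 Ω
|Z| = √(103.0² + 137.4²) = 171.7 Ω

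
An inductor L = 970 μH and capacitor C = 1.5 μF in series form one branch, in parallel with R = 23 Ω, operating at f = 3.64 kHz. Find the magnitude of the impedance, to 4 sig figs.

6.666 Ω

ω = 2πf = 22870 rad/s
X_L = ωL = 22.18 Ω
X_C = 1/(ωC) = 29.15 Ω
Branch 1: Z₁ = R = 23.00 Ω
Branch 2 (series LC): Z₂ = j(X_L − X_C) = −j6.965 Ω
Parallel: Z = Z₁Z₂/(Z₁+Z₂), |Z| = 6.666 Ω, ∠Z = -73.15°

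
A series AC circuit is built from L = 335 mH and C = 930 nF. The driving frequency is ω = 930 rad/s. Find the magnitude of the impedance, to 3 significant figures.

845 Ω

X_L = ωL = 312 Ω
X_C = 1/(ωC) = 1160 Ω
Net reactance X = X_L − X_C = -845 Ω
Z = − j845 Ω
|Z| = √(0² + 845²) = 845 Ω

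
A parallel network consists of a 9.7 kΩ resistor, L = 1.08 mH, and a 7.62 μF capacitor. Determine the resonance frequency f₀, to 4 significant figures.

1.754 kHz

ω₀ = 1/√(LC) = 1/√(0.00108 × 7.62e-06) = 11020 rad/s
f₀ = ω₀/(2π) = 1.754 kHz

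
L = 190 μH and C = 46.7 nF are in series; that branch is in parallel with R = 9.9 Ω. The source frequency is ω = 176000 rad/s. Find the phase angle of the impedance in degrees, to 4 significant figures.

-6.402°

X_L = ωL = 33.44 Ω
X_C = 1/(ωC) = 121.7 Ω
Branch 1: Z₁ = R = 9.900 Ω
Branch 2 (series LC): Z₂ = j(X_L − X_C) = −j88.23 Ω
Parallel: Z = Z₁Z₂/(Z₁+Z₂), |Z| = 9.838 Ω, ∠Z = -6.402°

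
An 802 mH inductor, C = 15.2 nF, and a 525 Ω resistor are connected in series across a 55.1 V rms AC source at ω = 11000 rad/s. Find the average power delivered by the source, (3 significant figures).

X_L = ωL = 8820 Ω
X_C = 1/(ωC) = 5980 Ω
Net reactance X = X_L − X_C = 2840 Ω
Z = 525 + j2840 Ω
|Z| = √(525² + 2840²) = 2890 Ω
∠Z = arctan(2840/525) = 79.5°
I = V/|Z| = 19.1 mA
P = VI cos φ = 55.1 × 0.0191 × cos(79.5°) = 191 mW

191 mW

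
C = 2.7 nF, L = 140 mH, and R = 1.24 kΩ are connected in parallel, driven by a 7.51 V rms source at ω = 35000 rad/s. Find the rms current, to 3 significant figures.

X_L = ωL = 4900 Ω
X_C = 1/(ωC) = 10600 Ω
Parallel: admittances add. Y = 1/R + 1/(jωL) + jωC
Y = (0.000806 − j0.000110) S
|Y| = 0.000814 S → |Z| = 1/|Y| = 1230 Ω, ∠Z = −∠Y = 7.74°
I = V/|Z| = 7.51/1230 = 6.11 mA

6.11 mA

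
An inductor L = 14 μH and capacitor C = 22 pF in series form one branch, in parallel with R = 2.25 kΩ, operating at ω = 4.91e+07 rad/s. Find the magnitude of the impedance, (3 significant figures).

237 Ω

X_L = ωL = 687 Ω
X_C = 1/(ωC) = 926 Ω
Branch 1: Z₁ = R = 2250 Ω
Branch 2 (series LC): Z₂ = j(X_L − X_C) = −j238 Ω
Parallel: Z = Z₁Z₂/(Z₁+Z₂), |Z| = 237 Ω, ∠Z = -84.0°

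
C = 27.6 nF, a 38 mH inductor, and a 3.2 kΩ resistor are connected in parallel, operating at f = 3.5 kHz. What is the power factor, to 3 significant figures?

0.468

ω = 2πf = 21990 rad/s
X_L = ωL = 836 Ω
X_C = 1/(ωC) = 1650 Ω
Parallel: admittances add. Y = 1/R + 1/(jωL) + jωC
Y = (0.000313 − j0.000590) S
|Y| = 0.000667 S → |Z| = 1/|Y| = 1500 Ω, ∠Z = −∠Y = 62.1°
cos φ = cos(62.1°) = 0.468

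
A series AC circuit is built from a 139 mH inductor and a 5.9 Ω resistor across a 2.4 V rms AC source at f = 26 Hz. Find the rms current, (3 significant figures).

102 mA

ω = 2πf = 163.4 rad/s
X_L = ωL = 22.7 Ω
Z = 5.90 + j22.7 Ω
|Z| = √(5.90² + 22.7²) = 23.5 Ω
I = V/|Z| = 2.4/23.5 = 102 mA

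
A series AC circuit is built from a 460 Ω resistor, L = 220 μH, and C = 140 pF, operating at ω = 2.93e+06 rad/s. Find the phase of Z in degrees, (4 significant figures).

X_L = ωL = 644.6 Ω
X_C = 1/(ωC) = 2438 Ω
Net reactance X = X_L − X_C = -1793 Ω
Z = 460.0 − j1793 Ω
|Z| = √(460.0² + 1793²) = 1851 Ω
∠Z = arctan(-1793/460.0) = -75.61°

-75.61°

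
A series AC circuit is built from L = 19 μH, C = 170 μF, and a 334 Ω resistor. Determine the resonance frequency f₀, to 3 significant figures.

ω₀ = 1/√(LC) = 1/√(1.9e-05 × 0.00017) = 17600 rad/s
f₀ = ω₀/(2π) = 2.80 kHz

2.80 kHz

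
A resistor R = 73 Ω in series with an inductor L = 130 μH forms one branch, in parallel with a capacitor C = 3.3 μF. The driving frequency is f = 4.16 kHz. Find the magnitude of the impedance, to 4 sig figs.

ω = 2πf = 26140 rad/s
X_L = ωL = 3.398 Ω
X_C = 1/(ωC) = 11.59 Ω
Branch 1 (R+jX_L): Z₁ = 73.00 + j3.398 Ω, |Z₁| = 73.08 Ω
Branch 2 (−jX_C): Z₂ = −j11.59 Ω
Parallel: Z = Z₁Z₂/(Z₁+Z₂), |Z| = 11.53 Ω, ∠Z = -80.93°

11.53 Ω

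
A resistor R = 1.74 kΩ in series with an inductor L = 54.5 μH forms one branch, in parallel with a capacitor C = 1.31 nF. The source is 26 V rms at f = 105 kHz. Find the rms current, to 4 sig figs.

ω = 2πf = 659700 rad/s
X_L = ωL = 35.96 Ω
X_C = 1/(ωC) = 1157 Ω
Branch 1 (R+jX_L): Z₁ = 1740 + j35.96 Ω, |Z₁| = 1740 Ω
Branch 2 (−jX_C): Z₂ = −j1157 Ω
Parallel: Z = Z₁Z₂/(Z₁+Z₂), |Z| = 972.9 Ω, ∠Z = -56.02°
I = V/|Z| = 26/972.9 = 26.73 mA

26.73 mA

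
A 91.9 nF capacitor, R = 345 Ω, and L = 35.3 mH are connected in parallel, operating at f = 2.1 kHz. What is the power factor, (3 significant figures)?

ω = 2πf = 13190 rad/s
X_L = ωL = 466 Ω
X_C = 1/(ωC) = 825 Ω
Parallel: admittances add. Y = 1/R + 1/(jωL) + jωC
Y = (0.00290 − j0.000934) S
|Y| = 0.00305 S → |Z| = 1/|Y| = 328 Ω, ∠Z = −∠Y = 17.9°
cos φ = cos(17.9°) = 0.952

0.952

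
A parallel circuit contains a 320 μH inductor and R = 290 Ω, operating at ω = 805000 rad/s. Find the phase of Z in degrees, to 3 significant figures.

X_L = ωL = 258 Ω
Parallel: admittances add. Y = 1/R + 1/(jωL)
Y = (0.00345 − j0.00388) S
|Y| = 0.00519 S → |Z| = 1/|Y| = 193 Ω, ∠Z = −∠Y = 48.4°

48.4°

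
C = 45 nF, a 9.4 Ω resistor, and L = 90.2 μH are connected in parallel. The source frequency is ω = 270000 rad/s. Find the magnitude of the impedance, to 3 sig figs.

X_L = ωL = 24.4 Ω
X_C = 1/(ωC) = 82.3 Ω
Parallel: admittances add. Y = 1/R + 1/(jωL) + jωC
Y = (0.106 − j0.0289) S
|Y| = 0.110 S → |Z| = 1/|Y| = 9.07 Ω, ∠Z = −∠Y = 15.2°

9.07 Ω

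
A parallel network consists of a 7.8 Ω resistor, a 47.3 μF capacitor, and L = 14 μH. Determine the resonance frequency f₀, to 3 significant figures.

6.18 kHz

ω₀ = 1/√(LC) = 1/√(1.4e-05 × 4.73e-05) = 38860 rad/s
f₀ = ω₀/(2π) = 6.18 kHz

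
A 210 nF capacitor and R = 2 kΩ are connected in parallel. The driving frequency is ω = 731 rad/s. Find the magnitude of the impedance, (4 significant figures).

1912 Ω

X_C = 1/(ωC) = 6514 Ω
Parallel: admittances add. Y = 1/R + jωC
Y = (0.0005000 + j0.0001535) S
|Y| = 0.0005230 S → |Z| = 1/|Y| = 1912 Ω, ∠Z = −∠Y = -17.07°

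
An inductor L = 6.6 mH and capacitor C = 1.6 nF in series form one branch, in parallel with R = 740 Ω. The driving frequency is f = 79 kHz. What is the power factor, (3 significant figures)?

ω = 2πf = 496400 rad/s
X_L = ωL = 3280 Ω
X_C = 1/(ωC) = 1260 Ω
Branch 1: Z₁ = R = 740 Ω
Branch 2 (series LC): Z₂ = j(X_L − X_C) = j2020 Ω
Parallel: Z = Z₁Z₂/(Z₁+Z₂), |Z| = 695 Ω, ∠Z = 20.1°
cos φ = cos(20.1°) = 0.939

0.939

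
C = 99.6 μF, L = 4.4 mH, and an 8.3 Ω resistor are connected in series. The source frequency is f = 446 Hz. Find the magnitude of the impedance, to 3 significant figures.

ω = 2πf = 2802 rad/s
X_L = ωL = 12.3 Ω
X_C = 1/(ωC) = 3.58 Ω
Net reactance X = X_L − X_C = 8.75 Ω
Z = 8.30 + j8.75 Ω
|Z| = √(8.30² + 8.75²) = 12.1 Ω

12.1 Ω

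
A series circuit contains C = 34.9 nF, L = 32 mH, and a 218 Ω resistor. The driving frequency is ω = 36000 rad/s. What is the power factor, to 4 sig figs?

0.5221

X_L = ωL = 1152 Ω
X_C = 1/(ωC) = 795.9 Ω
Net reactance X = X_L − X_C = 356.1 Ω
Z = 218.0 + j356.1 Ω
|Z| = √(218.0² + 356.1²) = 417.5 Ω
∠Z = arctan(356.1/218.0) = 58.52°
cos φ = cos(58.52°) = 0.5221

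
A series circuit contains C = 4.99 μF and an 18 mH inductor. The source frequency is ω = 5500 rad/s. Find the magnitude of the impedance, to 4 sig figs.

62.56 Ω

X_L = ωL = 99.00 Ω
X_C = 1/(ωC) = 36.44 Ω
Net reactance X = X_L − X_C = 62.56 Ω
Z = j62.56 Ω
|Z| = √(0² + 62.56²) = 62.56 Ω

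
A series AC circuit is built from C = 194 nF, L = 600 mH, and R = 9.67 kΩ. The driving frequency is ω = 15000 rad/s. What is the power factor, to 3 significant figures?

0.745

X_L = ωL = 9000 Ω
X_C = 1/(ωC) = 344 Ω
Net reactance X = X_L − X_C = 8660 Ω
Z = 9670 + j8660 Ω
|Z| = √(9670² + 8660²) = 13000 Ω
∠Z = arctan(8660/9670) = 41.8°
cos φ = cos(41.8°) = 0.745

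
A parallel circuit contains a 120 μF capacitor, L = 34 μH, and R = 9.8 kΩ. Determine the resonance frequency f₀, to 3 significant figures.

2.49 kHz

ω₀ = 1/√(LC) = 1/√(3.4e-05 × 0.00012) = 15660 rad/s
f₀ = ω₀/(2π) = 2.49 kHz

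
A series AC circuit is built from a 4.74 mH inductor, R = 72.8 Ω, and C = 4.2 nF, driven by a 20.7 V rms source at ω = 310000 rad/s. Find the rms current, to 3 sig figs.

X_L = ωL = 1470 Ω
X_C = 1/(ωC) = 768 Ω
Net reactance X = X_L − X_C = 701 Ω
Z = 72.8 + j701 Ω
|Z| = √(72.8² + 701²) = 705 Ω
I = V/|Z| = 20.7/705 = 29.4 mA

29.4 mA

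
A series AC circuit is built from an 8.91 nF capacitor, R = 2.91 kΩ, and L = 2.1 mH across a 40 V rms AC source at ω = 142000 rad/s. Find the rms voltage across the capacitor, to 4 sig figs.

10.71 V

X_L = ωL = 298.2 Ω
X_C = 1/(ωC) = 790.4 Ω
Net reactance X = X_L − X_C = -492.2 Ω
Z = 2910 − j492.2 Ω
|Z| = √(2910² + 492.2²) = 2951 Ω
I = V/|Z| = 13.55 mA
V_C = I·|Z_C| = 0.01355 × 790.4 = 10.71 V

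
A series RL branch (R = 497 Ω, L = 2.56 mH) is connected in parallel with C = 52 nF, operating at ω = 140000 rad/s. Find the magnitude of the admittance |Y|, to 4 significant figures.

X_L = ωL = 358.4 Ω
X_C = 1/(ωC) = 137.4 Ω
Branch 1 (R+jX_L): Z₁ = 497.0 + j358.4 Ω, |Z₁| = 612.7 Ω
Branch 2 (−jX_C): Z₂ = −j137.4 Ω
Parallel: Z = Z₁Z₂/(Z₁+Z₂), |Z| = 154.7 Ω, ∠Z = -78.18°
|Y| = 1/|Z| = 6.462 mS

6.462 mS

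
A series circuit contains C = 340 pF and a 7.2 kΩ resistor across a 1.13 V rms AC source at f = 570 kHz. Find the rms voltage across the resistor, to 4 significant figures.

1.123 V

ω = 2πf = 3.581e+06 rad/s
X_C = 1/(ωC) = 821.2 Ω
Z = 7200 − j821.2 Ω
|Z| = √(7200² + 821.2²) = 7247 Ω
I = V/|Z| = 155.9 μA
V_R = I·|Z_R| = 0.0001559 × 7200 = 1.123 V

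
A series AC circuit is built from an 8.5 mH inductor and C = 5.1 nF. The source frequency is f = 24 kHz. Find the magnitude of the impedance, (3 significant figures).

ω = 2πf = 150800 rad/s
X_L = ωL = 1280 Ω
X_C = 1/(ωC) = 1300 Ω
Net reactance X = X_L − X_C = -18.5 Ω
Z = − j18.5 Ω
|Z| = √(0² + 18.5²) = 18.5 Ω

18.5 Ω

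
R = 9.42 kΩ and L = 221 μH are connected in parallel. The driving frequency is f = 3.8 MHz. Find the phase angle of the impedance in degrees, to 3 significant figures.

60.7°

ω = 2πf = 2.388e+07 rad/s
X_L = ωL = 5280 Ω
Parallel: admittances add. Y = 1/R + 1/(jωL)
Y = (0.000106 − j0.000190) S
|Y| = 0.000217 S → |Z| = 1/|Y| = 4600 Ω, ∠Z = −∠Y = 60.7°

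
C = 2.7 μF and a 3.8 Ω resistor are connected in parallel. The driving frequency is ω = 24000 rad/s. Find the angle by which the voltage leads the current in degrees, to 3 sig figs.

-13.8°

X_C = 1/(ωC) = 15.4 Ω
Parallel: admittances add. Y = 1/R + jωC
Y = (0.263 + j0.0648) S
|Y| = 0.271 S → |Z| = 1/|Y| = 3.69 Ω, ∠Z = −∠Y = -13.8°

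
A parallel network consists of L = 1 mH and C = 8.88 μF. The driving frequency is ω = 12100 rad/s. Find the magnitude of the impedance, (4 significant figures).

X_L = ωL = 12.10 Ω
X_C = 1/(ωC) = 9.307 Ω
Parallel: admittances add. Y = 1/(jωL) + jωC
Y = (0 + j0.02480) S
|Y| = 0.02480 S → |Z| = 1/|Y| = 40.32 Ω, ∠Z = −∠Y = -90.00°

40.32 Ω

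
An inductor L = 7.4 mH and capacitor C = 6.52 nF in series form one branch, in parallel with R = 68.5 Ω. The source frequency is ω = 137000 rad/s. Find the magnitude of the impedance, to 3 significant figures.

X_L = ωL = 1010 Ω
X_C = 1/(ωC) = 1120 Ω
Branch 1: Z₁ = R = 68.5 Ω
Branch 2 (series LC): Z₂ = j(X_L − X_C) = −j106 Ω
Parallel: Z = Z₁Z₂/(Z₁+Z₂), |Z| = 57.5 Ω, ∠Z = -32.9°

57.5 Ω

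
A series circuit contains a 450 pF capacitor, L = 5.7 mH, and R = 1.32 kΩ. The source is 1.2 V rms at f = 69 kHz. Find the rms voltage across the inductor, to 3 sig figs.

1.00 V

ω = 2πf = 433500 rad/s
X_L = ωL = 2470 Ω
X_C = 1/(ωC) = 5130 Ω
Net reactance X = X_L − X_C = -2650 Ω
Z = 1320 − j2650 Ω
|Z| = √(1320² + 2650²) = 2960 Ω
I = V/|Z| = 405 μA
V_L = I·|Z_L| = 0.000405 × 2470 = 1.00 V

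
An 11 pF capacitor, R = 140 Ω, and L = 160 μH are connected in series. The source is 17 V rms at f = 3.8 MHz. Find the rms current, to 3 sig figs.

ω = 2πf = 2.388e+07 rad/s
X_L = ωL = 3820 Ω
X_C = 1/(ωC) = 3810 Ω
Net reactance X = X_L − X_C = 12.6 Ω
Z = 140 + j12.6 Ω
|Z| = √(140² + 12.6²) = 141 Ω
I = V/|Z| = 17/141 = 121 mA

121 mA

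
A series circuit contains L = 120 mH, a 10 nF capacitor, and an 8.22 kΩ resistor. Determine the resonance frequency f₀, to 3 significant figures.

ω₀ = 1/√(LC) = 1/√(0.12 × 1e-08) = 28870 rad/s
f₀ = ω₀/(2π) = 4.59 kHz

4.59 kHz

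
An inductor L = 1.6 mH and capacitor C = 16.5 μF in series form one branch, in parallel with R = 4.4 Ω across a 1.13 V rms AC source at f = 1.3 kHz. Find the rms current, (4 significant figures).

325.5 mA

ω = 2πf = 8168 rad/s
X_L = ωL = 13.07 Ω
X_C = 1/(ωC) = 7.420 Ω
Branch 1: Z₁ = R = 4.400 Ω
Branch 2 (series LC): Z₂ = j(X_L − X_C) = j5.649 Ω
Parallel: Z = Z₁Z₂/(Z₁+Z₂), |Z| = 3.471 Ω, ∠Z = 37.91°
I = V/|Z| = 1.13/3.471 = 325.5 mA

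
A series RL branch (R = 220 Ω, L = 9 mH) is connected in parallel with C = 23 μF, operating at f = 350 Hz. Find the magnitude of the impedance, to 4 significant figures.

ω = 2πf = 2199 rad/s
X_L = ωL = 19.79 Ω
X_C = 1/(ωC) = 19.77 Ω
Branch 1 (R+jX_L): Z₁ = 220.0 + j19.79 Ω, |Z₁| = 220.9 Ω
Branch 2 (−jX_C): Z₂ = −j19.77 Ω
Parallel: Z = Z₁Z₂/(Z₁+Z₂), |Z| = 19.85 Ω, ∠Z = -84.86°

19.85 Ω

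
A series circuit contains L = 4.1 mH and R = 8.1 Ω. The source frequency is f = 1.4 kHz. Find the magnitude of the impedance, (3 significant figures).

ω = 2πf = 8796 rad/s
X_L = ωL = 36.1 Ω
Z = 8.10 + j36.1 Ω
|Z| = √(8.10² + 36.1²) = 37.0 Ω

37.0 Ω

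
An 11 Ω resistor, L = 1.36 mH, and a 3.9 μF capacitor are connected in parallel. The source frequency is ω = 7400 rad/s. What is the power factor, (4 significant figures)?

0.7902

X_L = ωL = 10.06 Ω
X_C = 1/(ωC) = 34.65 Ω
Parallel: admittances add. Y = 1/R + 1/(jωL) + jωC
Y = (0.09091 − j0.07050) S
|Y| = 0.1150 S → |Z| = 1/|Y| = 8.692 Ω, ∠Z = −∠Y = 37.80°
cos φ = cos(37.80°) = 0.7902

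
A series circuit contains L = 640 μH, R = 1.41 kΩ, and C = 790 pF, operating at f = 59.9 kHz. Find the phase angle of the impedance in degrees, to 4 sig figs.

ω = 2πf = 376400 rad/s
X_L = ωL = 240.9 Ω
X_C = 1/(ωC) = 3363 Ω
Net reactance X = X_L − X_C = -3122 Ω
Z = 1410 − j3122 Ω
|Z| = √(1410² + 3122²) = 3426 Ω
∠Z = arctan(-3122/1410) = -65.70°

-65.70°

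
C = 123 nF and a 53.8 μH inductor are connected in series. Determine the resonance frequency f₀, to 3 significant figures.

ω₀ = 1/√(LC) = 1/√(5.38e-05 × 1.23e-07) = 388700 rad/s
f₀ = ω₀/(2π) = 61.9 kHz

61.9 kHz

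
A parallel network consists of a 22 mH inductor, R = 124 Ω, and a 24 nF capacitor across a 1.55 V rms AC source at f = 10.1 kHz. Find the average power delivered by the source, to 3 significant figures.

19.4 mW

ω = 2πf = 63460 rad/s
X_L = ωL = 1400 Ω
X_C = 1/(ωC) = 657 Ω
Parallel: admittances add. Y = 1/R + 1/(jωL) + jωC
Y = (0.00806 + j0.000807) S
|Y| = 0.00810 S → |Z| = 1/|Y| = 123 Ω, ∠Z = −∠Y = -5.71°
I = V/|Z| = 12.6 mA
P = VI cos φ = 1.55 × 0.0126 × cos(-5.71°) = 19.4 mW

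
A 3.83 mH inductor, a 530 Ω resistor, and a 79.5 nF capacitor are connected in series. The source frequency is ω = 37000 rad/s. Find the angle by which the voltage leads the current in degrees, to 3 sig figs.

X_L = ωL = 142 Ω
X_C = 1/(ωC) = 340 Ω
Net reactance X = X_L − X_C = -198 Ω
Z = 530 − j198 Ω
|Z| = √(530² + 198²) = 566 Ω
∠Z = arctan(-198/530) = -20.5°

-20.5°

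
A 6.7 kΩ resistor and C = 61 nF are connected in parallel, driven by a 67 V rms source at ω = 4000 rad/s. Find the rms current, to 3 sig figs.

X_C = 1/(ωC) = 4100 Ω
Parallel: admittances add. Y = 1/R + jωC
Y = (0.000149 + j0.000244) S
|Y| = 0.000286 S → |Z| = 1/|Y| = 3500 Ω, ∠Z = −∠Y = -58.5°
I = V/|Z| = 67/3500 = 19.2 mA

19.2 mA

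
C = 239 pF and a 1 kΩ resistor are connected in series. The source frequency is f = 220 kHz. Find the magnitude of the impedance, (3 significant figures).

ω = 2πf = 1.382e+06 rad/s
X_C = 1/(ωC) = 3030 Ω
Z = 1000 − j3030 Ω
|Z| = √(1000² + 3030²) = 3190 Ω

3190 Ω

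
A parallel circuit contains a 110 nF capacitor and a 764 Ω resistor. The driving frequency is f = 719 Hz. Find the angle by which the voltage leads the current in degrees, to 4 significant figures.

-20.79°

ω = 2πf = 4518 rad/s
X_C = 1/(ωC) = 2012 Ω
Parallel: admittances add. Y = 1/R + jωC
Y = (0.001309 + j0.0004969) S
|Y| = 0.001400 S → |Z| = 1/|Y| = 714.3 Ω, ∠Z = −∠Y = -20.79°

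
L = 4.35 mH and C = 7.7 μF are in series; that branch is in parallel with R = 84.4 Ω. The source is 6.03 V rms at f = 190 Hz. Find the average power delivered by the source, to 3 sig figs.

431 mW

ω = 2πf = 1194 rad/s
X_L = ωL = 5.19 Ω
X_C = 1/(ωC) = 109 Ω
Branch 1: Z₁ = R = 84.4 Ω
Branch 2 (series LC): Z₂ = j(X_L − X_C) = −j104 Ω
Parallel: Z = Z₁Z₂/(Z₁+Z₂), |Z| = 65.4 Ω, ∠Z = -39.2°
I = V/|Z| = 92.2 mA
P = VI cos φ = 6.03 × 0.0922 × cos(-39.2°) = 431 mW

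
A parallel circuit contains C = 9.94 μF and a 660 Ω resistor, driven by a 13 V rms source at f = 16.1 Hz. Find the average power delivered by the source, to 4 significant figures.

ω = 2πf = 101.2 rad/s
X_C = 1/(ωC) = 994.5 Ω
Parallel: admittances add. Y = 1/R + jωC
Y = (0.001515 + j0.001006) S
|Y| = 0.001818 S → |Z| = 1/|Y| = 549.9 Ω, ∠Z = −∠Y = -33.57°
I = V/|Z| = 23.64 mA
P = VI cos φ = 13 × 0.02364 × cos(-33.57°) = 256.1 mW

256.1 mW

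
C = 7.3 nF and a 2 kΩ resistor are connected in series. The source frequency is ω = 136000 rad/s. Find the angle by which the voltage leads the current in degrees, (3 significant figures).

-26.7°

X_C = 1/(ωC) = 1010 Ω
Z = 2000 − j1010 Ω
|Z| = √(2000² + 1010²) = 2240 Ω
∠Z = arctan(-1010/2000) = -26.7°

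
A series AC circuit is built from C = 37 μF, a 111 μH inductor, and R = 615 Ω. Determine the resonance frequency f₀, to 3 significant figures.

ω₀ = 1/√(LC) = 1/√(0.000111 × 3.7e-05) = 15600 rad/s
f₀ = ω₀/(2π) = 2.48 kHz

2.48 kHz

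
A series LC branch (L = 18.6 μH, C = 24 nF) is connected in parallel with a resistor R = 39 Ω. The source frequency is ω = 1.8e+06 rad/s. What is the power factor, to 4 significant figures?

X_L = ωL = 33.48 Ω
X_C = 1/(ωC) = 23.15 Ω
Branch 1: Z₁ = R = 39.00 Ω
Branch 2 (series LC): Z₂ = j(X_L − X_C) = j10.33 Ω
Parallel: Z = Z₁Z₂/(Z₁+Z₂), |Z| = 9.987 Ω, ∠Z = 75.16°
cos φ = cos(75.16°) = 0.2561

0.2561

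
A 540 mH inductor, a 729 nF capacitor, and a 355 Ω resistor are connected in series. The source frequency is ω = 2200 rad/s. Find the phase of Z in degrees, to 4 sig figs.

X_L = ωL = 1188 Ω
X_C = 1/(ωC) = 623.5 Ω
Net reactance X = X_L − X_C = 564.5 Ω
Z = 355.0 + j564.5 Ω
|Z| = √(355.0² + 564.5²) = 666.8 Ω
∠Z = arctan(564.5/355.0) = 57.83°

57.83°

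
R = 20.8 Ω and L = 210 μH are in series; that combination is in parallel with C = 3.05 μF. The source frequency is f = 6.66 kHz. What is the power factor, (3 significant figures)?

ω = 2πf = 41850 rad/s
X_L = ωL = 8.79 Ω
X_C = 1/(ωC) = 7.84 Ω
Branch 1 (R+jX_L): Z₁ = 20.8 + j8.79 Ω, |Z₁| = 22.6 Ω
Branch 2 (−jX_C): Z₂ = −j7.84 Ω
Parallel: Z = Z₁Z₂/(Z₁+Z₂), |Z| = 8.50 Ω, ∠Z = -69.7°
cos φ = cos(-69.7°) = 0.347

0.347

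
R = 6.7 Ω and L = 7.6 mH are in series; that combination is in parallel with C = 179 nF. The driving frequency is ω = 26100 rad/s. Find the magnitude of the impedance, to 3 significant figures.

2490 Ω

X_L = ωL = 198 Ω
X_C = 1/(ωC) = 214 Ω
Branch 1 (R+jX_L): Z₁ = 6.70 + j198 Ω, |Z₁| = 198 Ω
Branch 2 (−jX_C): Z₂ = −j214 Ω
Parallel: Z = Z₁Z₂/(Z₁+Z₂), |Z| = 2490 Ω, ∠Z = 64.9°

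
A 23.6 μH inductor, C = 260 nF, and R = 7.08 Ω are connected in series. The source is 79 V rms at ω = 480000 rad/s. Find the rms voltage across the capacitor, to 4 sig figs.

80.97 V

X_L = ωL = 11.33 Ω
X_C = 1/(ωC) = 8.013 Ω
Net reactance X = X_L − X_C = 3.315 Ω
Z = 7.080 + j3.315 Ω
|Z| = √(7.080² + 3.315²) = 7.818 Ω
I = V/|Z| = 10.11 A
V_C = I·|Z_C| = 10.11 × 8.013 = 80.97 V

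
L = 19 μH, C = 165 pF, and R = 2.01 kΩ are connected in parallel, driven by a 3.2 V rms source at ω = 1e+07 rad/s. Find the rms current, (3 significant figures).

X_L = ωL = 190 Ω
X_C = 1/(ωC) = 606 Ω
Parallel: admittances add. Y = 1/R + 1/(jωL) + jωC
Y = (0.000498 − j0.00361) S
|Y| = 0.00365 S → |Z| = 1/|Y| = 274 Ω, ∠Z = −∠Y = 82.2°
I = V/|Z| = 3.2/274 = 11.7 mA

11.7 mA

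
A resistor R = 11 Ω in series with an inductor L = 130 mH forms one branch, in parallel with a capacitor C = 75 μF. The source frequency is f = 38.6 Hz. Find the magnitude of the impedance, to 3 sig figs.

ω = 2πf = 242.5 rad/s
X_L = ωL = 31.5 Ω
X_C = 1/(ωC) = 55.0 Ω
Branch 1 (R+jX_L): Z₁ = 11.0 + j31.5 Ω, |Z₁| = 33.4 Ω
Branch 2 (−jX_C): Z₂ = −j55.0 Ω
Parallel: Z = Z₁Z₂/(Z₁+Z₂), |Z| = 70.9 Ω, ∠Z = 45.6°

70.9 Ω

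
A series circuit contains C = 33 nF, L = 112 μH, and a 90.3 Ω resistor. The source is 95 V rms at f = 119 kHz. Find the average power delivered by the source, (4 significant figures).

ω = 2πf = 747700 rad/s
X_L = ωL = 83.74 Ω
X_C = 1/(ωC) = 40.53 Ω
Net reactance X = X_L − X_C = 43.21 Ω
Z = 90.30 + j43.21 Ω
|Z| = √(90.30² + 43.21²) = 100.1 Ω
∠Z = arctan(43.21/90.30) = 25.57°
I = V/|Z| = 949.0 mA
P = VI cos φ = 95 × 0.9490 × cos(25.57°) = 81.32 W

81.32 W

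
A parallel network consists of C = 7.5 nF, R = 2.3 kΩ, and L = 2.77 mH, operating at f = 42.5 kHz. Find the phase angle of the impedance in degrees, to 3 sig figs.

ω = 2πf = 267000 rad/s
X_L = ωL = 740 Ω
X_C = 1/(ωC) = 499 Ω
Parallel: admittances add. Y = 1/R + 1/(jωL) + jωC
Y = (0.000435 + j0.000651) S
|Y| = 0.000783 S → |Z| = 1/|Y| = 1280 Ω, ∠Z = −∠Y = -56.3°

-56.3°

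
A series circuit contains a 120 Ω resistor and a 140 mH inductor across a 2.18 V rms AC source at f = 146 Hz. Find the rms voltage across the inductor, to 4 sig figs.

1.593 V

ω = 2πf = 917.3 rad/s
X_L = ωL = 128.4 Ω
Z = 120.0 + j128.4 Ω
|Z| = √(120.0² + 128.4²) = 175.8 Ω
I = V/|Z| = 12.40 mA
V_L = I·|Z_L| = 0.01240 × 128.4 = 1.593 V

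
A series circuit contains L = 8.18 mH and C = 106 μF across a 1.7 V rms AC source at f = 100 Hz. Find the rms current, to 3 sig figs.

172 mA

ω = 2πf = 628.3 rad/s
X_L = ωL = 5.14 Ω
X_C = 1/(ωC) = 15.0 Ω
Net reactance X = X_L − X_C = -9.87 Ω
Z = − j9.87 Ω
|Z| = √(0² + 9.87²) = 9.87 Ω
I = V/|Z| = 1.7/9.87 = 172 mA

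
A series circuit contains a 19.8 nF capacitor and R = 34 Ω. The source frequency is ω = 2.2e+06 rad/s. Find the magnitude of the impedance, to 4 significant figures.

X_C = 1/(ωC) = 22.96 Ω
Z = 34.00 − j22.96 Ω
|Z| = √(34.00² + 22.96²) = 41.02 Ω

41.02 Ω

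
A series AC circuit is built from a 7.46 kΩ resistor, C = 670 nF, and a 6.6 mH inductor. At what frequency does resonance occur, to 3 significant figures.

2.39 kHz

ω₀ = 1/√(LC) = 1/√(0.0066 × 6.7e-07) = 15040 rad/s
f₀ = ω₀/(2π) = 2.39 kHz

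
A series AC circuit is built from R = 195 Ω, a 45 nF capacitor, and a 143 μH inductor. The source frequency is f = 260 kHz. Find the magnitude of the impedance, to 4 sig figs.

ω = 2πf = 1.634e+06 rad/s
X_L = ωL = 233.6 Ω
X_C = 1/(ωC) = 13.60 Ω
Net reactance X = X_L − X_C = 220.0 Ω
Z = 195.0 + j220.0 Ω
|Z| = √(195.0² + 220.0²) = 294.0 Ω

294.0 Ω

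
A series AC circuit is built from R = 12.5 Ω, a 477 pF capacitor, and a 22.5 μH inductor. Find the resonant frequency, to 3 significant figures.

ω₀ = 1/√(LC) = 1/√(2.25e-05 × 4.77e-10) = 9.653e+06 rad/s
f₀ = ω₀/(2π) = 1.54 MHz

1.54 MHz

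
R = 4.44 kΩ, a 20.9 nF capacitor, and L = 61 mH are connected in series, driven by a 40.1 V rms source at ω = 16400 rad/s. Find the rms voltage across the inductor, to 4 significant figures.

8.295 V

X_L = ωL = 1000 Ω
X_C = 1/(ωC) = 2917 Ω
Net reactance X = X_L − X_C = -1917 Ω
Z = 4440 − j1917 Ω
|Z| = √(4440² + 1917²) = 4836 Ω
I = V/|Z| = 8.292 mA
V_L = I·|Z_L| = 0.008292 × 1000 = 8.295 V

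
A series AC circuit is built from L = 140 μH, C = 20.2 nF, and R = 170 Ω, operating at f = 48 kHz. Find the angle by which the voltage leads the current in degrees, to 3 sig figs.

-35.6°

ω = 2πf = 301600 rad/s
X_L = ωL = 42.2 Ω
X_C = 1/(ωC) = 164 Ω
Net reactance X = X_L − X_C = -122 Ω
Z = 170 − j122 Ω
|Z| = √(170² + 122²) = 209 Ω
∠Z = arctan(-122/170) = -35.6°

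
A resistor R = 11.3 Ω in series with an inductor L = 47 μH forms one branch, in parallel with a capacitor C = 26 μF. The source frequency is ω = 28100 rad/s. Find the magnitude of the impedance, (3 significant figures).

X_L = ωL = 1.32 Ω
X_C = 1/(ωC) = 1.37 Ω
Branch 1 (R+jX_L): Z₁ = 11.3 + j1.32 Ω, |Z₁| = 11.4 Ω
Branch 2 (−jX_C): Z₂ = −j1.37 Ω
Parallel: Z = Z₁Z₂/(Z₁+Z₂), |Z| = 1.38 Ω, ∠Z = -83.1°

1.38 Ω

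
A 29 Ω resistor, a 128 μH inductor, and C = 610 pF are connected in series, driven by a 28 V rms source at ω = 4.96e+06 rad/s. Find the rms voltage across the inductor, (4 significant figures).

58.14 V

X_L = ωL = 634.9 Ω
X_C = 1/(ωC) = 330.5 Ω
Net reactance X = X_L − X_C = 304.4 Ω
Z = 29.00 + j304.4 Ω
|Z| = √(29.00² + 304.4²) = 305.7 Ω
I = V/|Z| = 91.58 mA
V_L = I·|Z_L| = 0.09158 × 634.9 = 58.14 V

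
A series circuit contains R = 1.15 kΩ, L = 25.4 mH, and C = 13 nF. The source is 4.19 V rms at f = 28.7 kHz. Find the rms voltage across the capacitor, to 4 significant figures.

ω = 2πf = 180300 rad/s
X_L = ωL = 4580 Ω
X_C = 1/(ωC) = 426.6 Ω
Net reactance X = X_L − X_C = 4154 Ω
Z = 1150 + j4154 Ω
|Z| = √(1150² + 4154²) = 4310 Ω
I = V/|Z| = 972.2 μA
V_C = I·|Z_C| = 0.0009722 × 426.6 = 0.4147 V

0.4147 V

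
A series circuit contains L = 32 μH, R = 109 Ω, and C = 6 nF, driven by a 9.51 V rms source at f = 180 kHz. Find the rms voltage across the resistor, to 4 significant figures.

ω = 2πf = 1.131e+06 rad/s
X_L = ωL = 36.19 Ω
X_C = 1/(ωC) = 147.4 Ω
Net reactance X = X_L − X_C = -111.2 Ω
Z = 109.0 − j111.2 Ω
|Z| = √(109.0² + 111.2²) = 155.7 Ω
I = V/|Z| = 61.08 mA
V_R = I·|Z_R| = 0.06108 × 109.0 = 6.658 V

6.658 V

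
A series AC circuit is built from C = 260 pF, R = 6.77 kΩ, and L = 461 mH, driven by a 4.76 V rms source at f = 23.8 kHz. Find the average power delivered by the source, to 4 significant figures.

80.16 μW

ω = 2πf = 149500 rad/s
X_L = ωL = 68940 Ω
X_C = 1/(ωC) = 25720 Ω
Net reactance X = X_L − X_C = 43220 Ω
Z = 6770 + j43220 Ω
|Z| = √(6770² + 43220²) = 43740 Ω
∠Z = arctan(43220/6770) = 81.10°
I = V/|Z| = 108.8 μA
P = VI cos φ = 4.76 × 0.0001088 × cos(81.10°) = 80.16 μW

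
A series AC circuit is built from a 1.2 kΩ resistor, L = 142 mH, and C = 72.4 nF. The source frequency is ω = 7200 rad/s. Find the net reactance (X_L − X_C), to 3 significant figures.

X_L = ωL = 1020 Ω
X_C = 1/(ωC) = 1920 Ω
X = 1020 − 1920 = -896 Ω

-896 Ω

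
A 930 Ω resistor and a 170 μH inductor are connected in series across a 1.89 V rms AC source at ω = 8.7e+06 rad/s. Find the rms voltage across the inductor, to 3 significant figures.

X_L = ωL = 1480 Ω
Z = 930 + j1480 Ω
|Z| = √(930² + 1480²) = 1750 Ω
I = V/|Z| = 1.08 mA
V_L = I·|Z_L| = 0.00108 × 1480 = 1.60 V

1.60 V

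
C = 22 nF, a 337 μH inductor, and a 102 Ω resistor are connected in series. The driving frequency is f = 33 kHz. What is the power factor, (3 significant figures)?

0.564

ω = 2πf = 207300 rad/s
X_L = ωL = 69.9 Ω
X_C = 1/(ωC) = 219 Ω
Net reactance X = X_L − X_C = -149 Ω
Z = 102 − j149 Ω
|Z| = √(102² + 149²) = 181 Ω
∠Z = arctan(-149/102) = -55.7°
cos φ = cos(-55.7°) = 0.564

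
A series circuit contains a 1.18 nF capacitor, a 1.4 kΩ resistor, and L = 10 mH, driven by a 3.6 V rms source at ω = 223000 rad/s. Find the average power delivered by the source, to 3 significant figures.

4.10 mW

X_L = ωL = 2230 Ω
X_C = 1/(ωC) = 3800 Ω
Net reactance X = X_L − X_C = -1570 Ω
Z = 1400 − j1570 Ω
|Z| = √(1400² + 1570²) = 2100 Ω
∠Z = arctan(-1570/1400) = -48.3°
I = V/|Z| = 1.71 mA
P = VI cos φ = 3.6 × 0.00171 × cos(-48.3°) = 4.10 mW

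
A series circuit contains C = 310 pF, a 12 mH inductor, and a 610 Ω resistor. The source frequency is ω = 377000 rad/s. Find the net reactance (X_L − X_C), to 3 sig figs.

-4030 Ω

X_L = ωL = 4520 Ω
X_C = 1/(ωC) = 8560 Ω
X = 4520 − 8560 = -4030 Ω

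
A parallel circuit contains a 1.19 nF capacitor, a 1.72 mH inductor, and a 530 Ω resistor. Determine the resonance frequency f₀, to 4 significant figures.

ω₀ = 1/√(LC) = 1/√(0.00172 × 1.19e-09) = 699000 rad/s
f₀ = ω₀/(2π) = 111.2 kHz

111.2 kHz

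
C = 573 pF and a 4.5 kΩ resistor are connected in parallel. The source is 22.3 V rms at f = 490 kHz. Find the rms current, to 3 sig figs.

ω = 2πf = 3.079e+06 rad/s
X_C = 1/(ωC) = 567 Ω
Parallel: admittances add. Y = 1/R + jωC
Y = (0.000222 + j0.00176) S
|Y| = 0.00178 S → |Z| = 1/|Y| = 562 Ω, ∠Z = −∠Y = -82.8°
I = V/|Z| = 22.3/562 = 39.7 mA

39.7 mA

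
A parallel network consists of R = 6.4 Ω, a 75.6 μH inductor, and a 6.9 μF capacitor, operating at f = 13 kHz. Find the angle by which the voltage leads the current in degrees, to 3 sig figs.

ω = 2πf = 81680 rad/s
X_L = ωL = 6.18 Ω
X_C = 1/(ωC) = 1.77 Ω
Parallel: admittances add. Y = 1/R + 1/(jωL) + jωC
Y = (0.156 + j0.402) S
|Y| = 0.431 S → |Z| = 1/|Y| = 2.32 Ω, ∠Z = −∠Y = -68.7°

-68.7°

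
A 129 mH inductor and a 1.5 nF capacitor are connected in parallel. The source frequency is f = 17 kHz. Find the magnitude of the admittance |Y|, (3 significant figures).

87.6 μS

ω = 2πf = 106800 rad/s
X_L = ωL = 13800 Ω
X_C = 1/(ωC) = 6240 Ω
Parallel: admittances add. Y = 1/(jωL) + jωC
Y = (0 + j8.76e-05) S
|Y| = 8.76e-05 S → |Z| = 1/|Y| = 11400 Ω, ∠Z = −∠Y = -90.0°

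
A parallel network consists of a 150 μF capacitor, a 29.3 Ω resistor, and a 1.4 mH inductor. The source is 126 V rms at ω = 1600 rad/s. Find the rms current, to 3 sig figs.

26.4 A

X_L = ωL = 2.24 Ω
X_C = 1/(ωC) = 4.17 Ω
Parallel: admittances add. Y = 1/R + 1/(jωL) + jωC
Y = (0.0341 − j0.206) S
|Y| = 0.209 S → |Z| = 1/|Y| = 4.78 Ω, ∠Z = −∠Y = 80.6°
I = V/|Z| = 126/4.78 = 26.4 A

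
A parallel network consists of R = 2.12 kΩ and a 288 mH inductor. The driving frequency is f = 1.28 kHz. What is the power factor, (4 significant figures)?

0.7377

ω = 2πf = 8042 rad/s
X_L = ωL = 2316 Ω
Parallel: admittances add. Y = 1/R + 1/(jωL)
Y = (0.0004717 − j0.0004317) S
|Y| = 0.0006394 S → |Z| = 1/|Y| = 1564 Ω, ∠Z = −∠Y = 42.47°
cos φ = cos(42.47°) = 0.7377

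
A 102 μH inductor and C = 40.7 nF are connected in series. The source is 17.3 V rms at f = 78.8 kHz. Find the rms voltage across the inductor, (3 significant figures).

996 V

ω = 2πf = 495100 rad/s
X_L = ωL = 50.5 Ω
X_C = 1/(ωC) = 49.6 Ω
Net reactance X = X_L − X_C = 0.877 Ω
Z = j0.877 Ω
|Z| = √(0² + 0.877²) = 0.877 Ω
I = V/|Z| = 19.7 A
V_L = I·|Z_L| = 19.7 × 50.5 = 996 V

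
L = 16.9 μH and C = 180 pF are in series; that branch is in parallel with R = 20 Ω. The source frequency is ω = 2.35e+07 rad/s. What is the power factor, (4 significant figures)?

X_L = ωL = 397.2 Ω
X_C = 1/(ωC) = 236.4 Ω
Branch 1: Z₁ = R = 20.00 Ω
Branch 2 (series LC): Z₂ = j(X_L − X_C) = j160.7 Ω
Parallel: Z = Z₁Z₂/(Z₁+Z₂), |Z| = 19.85 Ω, ∠Z = 7.092°
cos φ = cos(7.092°) = 0.9923

0.9923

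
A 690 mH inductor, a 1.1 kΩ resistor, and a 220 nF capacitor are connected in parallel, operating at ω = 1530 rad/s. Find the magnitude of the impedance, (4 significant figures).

913.1 Ω

X_L = ωL = 1056 Ω
X_C = 1/(ωC) = 2971 Ω
Parallel: admittances add. Y = 1/R + 1/(jωL) + jωC
Y = (0.0009091 − j0.0006106) S
|Y| = 0.001095 S → |Z| = 1/|Y| = 913.1 Ω, ∠Z = −∠Y = 33.89°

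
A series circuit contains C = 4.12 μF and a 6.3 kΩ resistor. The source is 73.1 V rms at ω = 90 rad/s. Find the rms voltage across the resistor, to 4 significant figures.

67.20 V

X_C = 1/(ωC) = 2697 Ω
Z = 6300 − j2697 Ω
|Z| = √(6300² + 2697²) = 6853 Ω
I = V/|Z| = 10.67 mA
V_R = I·|Z_R| = 0.01067 × 6300 = 67.20 V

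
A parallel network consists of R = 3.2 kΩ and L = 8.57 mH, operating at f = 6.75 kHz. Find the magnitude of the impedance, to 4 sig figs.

361.1 Ω

ω = 2πf = 42410 rad/s
X_L = ωL = 363.5 Ω
Parallel: admittances add. Y = 1/R + 1/(jωL)
Y = (0.0003125 − j0.002751) S
|Y| = 0.002769 S → |Z| = 1/|Y| = 361.1 Ω, ∠Z = −∠Y = 83.52°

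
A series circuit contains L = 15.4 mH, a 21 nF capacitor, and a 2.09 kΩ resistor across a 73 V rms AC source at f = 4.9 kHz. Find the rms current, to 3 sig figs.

31.1 mA

ω = 2πf = 30790 rad/s
X_L = ωL = 474 Ω
X_C = 1/(ωC) = 1550 Ω
Net reactance X = X_L − X_C = -1070 Ω
Z = 2090 − j1070 Ω
|Z| = √(2090² + 1070²) = 2350 Ω
I = V/|Z| = 73/2350 = 31.1 mA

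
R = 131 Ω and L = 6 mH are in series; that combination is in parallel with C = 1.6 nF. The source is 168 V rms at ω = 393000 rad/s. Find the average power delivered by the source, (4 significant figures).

X_L = ωL = 2358 Ω
X_C = 1/(ωC) = 1590 Ω
Branch 1 (R+jX_L): Z₁ = 131.0 + j2358 Ω, |Z₁| = 2362 Ω
Branch 2 (−jX_C): Z₂ = −j1590 Ω
Parallel: Z = Z₁Z₂/(Z₁+Z₂), |Z| = 4823 Ω, ∠Z = -83.50°
I = V/|Z| = 34.84 mA
P = VI cos φ = 168 × 0.03484 × cos(-83.50°) = 662.9 mW

662.9 mW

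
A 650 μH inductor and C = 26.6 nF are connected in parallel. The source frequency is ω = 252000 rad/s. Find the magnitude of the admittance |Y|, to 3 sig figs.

598 μS

X_L = ωL = 164 Ω
X_C = 1/(ωC) = 149 Ω
Parallel: admittances add. Y = 1/(jωL) + jωC
Y = (0 + j0.000598) S
|Y| = 0.000598 S → |Z| = 1/|Y| = 1670 Ω, ∠Z = −∠Y = -90.0°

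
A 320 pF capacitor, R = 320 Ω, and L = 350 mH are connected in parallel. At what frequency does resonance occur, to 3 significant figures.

15.0 kHz

ω₀ = 1/√(LC) = 1/√(0.35 × 3.2e-10) = 94490 rad/s
f₀ = ω₀/(2π) = 15.0 kHz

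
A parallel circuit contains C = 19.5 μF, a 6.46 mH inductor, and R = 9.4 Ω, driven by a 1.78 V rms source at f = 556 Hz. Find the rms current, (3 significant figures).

ω = 2πf = 3493 rad/s
X_L = ωL = 22.6 Ω
X_C = 1/(ωC) = 14.7 Ω
Parallel: admittances add. Y = 1/R + 1/(jωL) + jωC
Y = (0.106 + j0.0238) S
|Y| = 0.109 S → |Z| = 1/|Y| = 9.17 Ω, ∠Z = −∠Y = -12.6°
I = V/|Z| = 1.78/9.17 = 194 mA

194 mA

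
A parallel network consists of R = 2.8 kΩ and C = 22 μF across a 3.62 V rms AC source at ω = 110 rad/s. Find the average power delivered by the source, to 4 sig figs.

X_C = 1/(ωC) = 413.2 Ω
Parallel: admittances add. Y = 1/R + jωC
Y = (0.0003571 + j0.002420) S
|Y| = 0.002446 S → |Z| = 1/|Y| = 408.8 Ω, ∠Z = −∠Y = -81.60°
I = V/|Z| = 8.855 mA
P = VI cos φ = 3.62 × 0.008855 × cos(-81.60°) = 4.680 mW

4.680 mW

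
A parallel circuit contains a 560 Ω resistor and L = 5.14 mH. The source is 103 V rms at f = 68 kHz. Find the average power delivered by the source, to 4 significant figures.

18.94 W

ω = 2πf = 427300 rad/s
X_L = ωL = 2196 Ω
Parallel: admittances add. Y = 1/R + 1/(jωL)
Y = (0.001786 − j0.0004554) S
|Y| = 0.001843 S → |Z| = 1/|Y| = 542.6 Ω, ∠Z = −∠Y = 14.31°
I = V/|Z| = 189.8 mA
P = VI cos φ = 103 × 0.1898 × cos(14.31°) = 18.94 W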